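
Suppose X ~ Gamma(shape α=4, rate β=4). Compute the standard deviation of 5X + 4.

For X ~ Gamma(shape α=4, rate β=4):
Var(X) = \frac{1}{4}
SD(X) = √(Var(X)) = √(\frac{1}{4}) = \frac{1}{2}
SD(5X + 4) = |5| × SD(X) = 5 × \frac{1}{2} = \frac{5}{2}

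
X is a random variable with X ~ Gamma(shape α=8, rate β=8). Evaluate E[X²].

Using the identity E[X²] = Var(X) + (E[X])²:
E[X] = 1
Var(X) = \frac{1}{8}
E[X²] = \frac{1}{8} + (1)²
= \frac{9}{8}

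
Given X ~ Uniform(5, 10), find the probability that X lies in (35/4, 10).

P(35/4 < X < 10) = ∫_{35/4}^{10} f(x) dx
where f(x) = \frac{1}{5}
= \frac{1}{4}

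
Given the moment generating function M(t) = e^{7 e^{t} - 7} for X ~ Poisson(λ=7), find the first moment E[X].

To find E[X], compute M^(1)(0):
M^(1)(t) = 7 e^{t} e^{7 e^{t} - 7}
M^(1)(0) = 7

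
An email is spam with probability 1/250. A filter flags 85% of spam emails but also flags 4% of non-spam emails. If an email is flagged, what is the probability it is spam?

Let D = the rare event, + = positive/flagged.
P(D) = 1/250
P(+|D) = 85/100 = 17/20
P(+|D') = 4/100 = 1/25
P(+) = P(+|D)P(D) + P(+|D')P(D')
     = \frac{17}{20} × \frac{1}{250} + \frac{1}{25} × \frac{249}{250}
     = \frac{1081}{25000}
P(D|+) = P(+|D)P(D)/P(+) = \frac{85}{1081}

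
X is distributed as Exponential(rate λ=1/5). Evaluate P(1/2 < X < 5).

P(1/2 < X < 5) = ∫_{1/2}^{5} f(x) dx
where f(x) = \frac{e^{- \frac{x}{5}}}{5}
= - \frac{1}{e} + e^{- \frac{1}{10}}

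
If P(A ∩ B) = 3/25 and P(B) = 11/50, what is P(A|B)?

P(A|B) = P(A ∩ B) / P(B)
= (3/25) / (11/50)
= 6/11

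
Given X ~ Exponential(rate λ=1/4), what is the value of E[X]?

For X ~ Exponential(rate λ=1/4), the expected value is:
E[X] = 4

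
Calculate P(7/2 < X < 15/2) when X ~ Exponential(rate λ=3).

P(7/2 < X < 15/2) = ∫_{7/2}^{15/2} f(x) dx
where f(x) = 3 e^{- 3 x}
= - \frac{1 - e^{12}}{e^{\frac{45}{2}}}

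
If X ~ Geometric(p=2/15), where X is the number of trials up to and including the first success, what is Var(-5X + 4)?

For X ~ Geometric(p=2/15), where X is the number of trials up to and including the first success:
Var(X) = \frac{195}{4}
Var(-5X + 4) = (-5)² × Var(X) = 25 × \frac{195}{4} = \frac{4875}{4}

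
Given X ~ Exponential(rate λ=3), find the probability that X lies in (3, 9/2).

P(3 < X < 9/2) = ∫_{3}^{9/2} f(x) dx
where f(x) = 3 e^{- 3 x}
= - \frac{1}{e^{\frac{27}{2}}} + e^{-9}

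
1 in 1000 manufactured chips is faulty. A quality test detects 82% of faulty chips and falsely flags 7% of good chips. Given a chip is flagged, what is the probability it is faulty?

Let D = the rare event, + = positive/flagged.
P(D) = 1/1000
P(+|D) = 82/100 = 41/50
P(+|D') = 7/100
P(+) = P(+|D)P(D) + P(+|D')P(D')
     = \frac{41}{50} × \frac{1}{1000} + \frac{7}{100} × \frac{999}{1000}
     = \frac{283}{4000}
P(D|+) = P(+|D)P(D)/P(+) = \frac{82}{7075}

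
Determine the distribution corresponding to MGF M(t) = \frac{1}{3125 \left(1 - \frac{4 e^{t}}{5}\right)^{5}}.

The MGF M(t) = \frac{1}{3125 \left(1 - \frac{4 e^{t}}{5}\right)^{5}} is the standard form for the NegativeBinomial distribution.
Comparing with the known MGF formula identifies: NegBin(r=5, p=1/5), X = failures before r-th success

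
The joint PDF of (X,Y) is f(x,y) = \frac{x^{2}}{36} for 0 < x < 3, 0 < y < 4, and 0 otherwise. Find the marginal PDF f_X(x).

f_X(x) = ∫_0^4 f(x,y) dy
= ∫_0^4 \frac{x^{2}}{36} dy
= \frac{x^{2}}{9} for 0 < x < 3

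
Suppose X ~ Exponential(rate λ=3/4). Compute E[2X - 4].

For X ~ Exponential(rate λ=3/4):
E[X] = \frac{4}{3}
E[2X - 4] = 2 × E[X] - 4 = - \frac{4}{3}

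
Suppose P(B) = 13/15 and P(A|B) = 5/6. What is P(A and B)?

By definition, P(A|B) = P(A ∩ B) / P(B)
So P(A ∩ B) = P(A|B) × P(B)
= 5/6 × 13/15
= 13/18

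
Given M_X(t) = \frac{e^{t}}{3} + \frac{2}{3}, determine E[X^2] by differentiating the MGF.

To find E[X^2], compute M^(2)(0):
M^(1)(t) = \frac{e^{t}}{3}
M^(2)(t) = \frac{e^{t}}{3}
M^(2)(0) = \frac{1}{3}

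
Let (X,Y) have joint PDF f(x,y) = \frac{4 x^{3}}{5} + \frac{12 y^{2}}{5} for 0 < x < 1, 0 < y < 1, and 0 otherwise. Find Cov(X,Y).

E[XY] = ∫∫ xy × f(x,y) dx dy = \frac{19}{50}
E[X] = \frac{14}{25}
E[Y] = \frac{7}{10}
Cov(X,Y) = E[XY] - E[X]E[Y] = - \frac{3}{250}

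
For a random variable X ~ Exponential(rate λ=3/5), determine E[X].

For X ~ Exponential(rate λ=3/5), the expected value is:
E[X] = \frac{5}{3}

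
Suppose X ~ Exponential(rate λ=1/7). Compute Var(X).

For X ~ Exponential(rate λ=1/7):
Var(X) = 49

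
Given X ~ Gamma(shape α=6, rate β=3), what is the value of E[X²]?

Using the identity E[X²] = Var(X) + (E[X])²:
E[X] = 2
Var(X) = \frac{2}{3}
E[X²] = \frac{2}{3} + (2)²
= \frac{14}{3}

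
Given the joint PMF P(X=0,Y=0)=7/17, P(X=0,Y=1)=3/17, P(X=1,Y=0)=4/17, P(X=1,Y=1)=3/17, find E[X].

First find marginal of X:
P(X=0) = 10/17
P(X=1) = 7/17
E[X] = 0 × 10/17 + 1 × 7/17 = 7/17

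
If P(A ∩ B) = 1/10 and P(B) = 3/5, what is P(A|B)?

P(A|B) = P(A ∩ B) / P(B)
= (1/10) / (3/5)
= 1/6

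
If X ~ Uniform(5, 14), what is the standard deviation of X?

For X ~ Uniform(5, 14):
Var(X) = \frac{27}{4}
SD(X) = √(Var(X)) = √(\frac{27}{4}) = \frac{3 \sqrt{3}}{2}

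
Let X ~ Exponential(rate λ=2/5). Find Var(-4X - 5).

For X ~ Exponential(rate λ=2/5):
Var(X) = \frac{25}{4}
Var(-4X - 5) = (-4)² × Var(X) = 16 × \frac{25}{4} = 100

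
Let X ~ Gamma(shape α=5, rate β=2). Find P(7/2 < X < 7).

P(7/2 < X < 7) = ∫_{7/2}^{7} f(x) dx
where f(x) = \frac{4 x^{4} e^{- 2 x}}{3}
= \frac{-52104 + 4553 e^{7}}{24 e^{14}}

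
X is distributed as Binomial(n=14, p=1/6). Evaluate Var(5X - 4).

For X ~ Binomial(n=14, p=1/6):
Var(X) = \frac{35}{18}
Var(5X - 4) = (5)² × Var(X) = 25 × \frac{35}{18} = \frac{875}{18}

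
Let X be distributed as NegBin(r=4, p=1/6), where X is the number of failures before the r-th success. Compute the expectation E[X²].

Using the identity E[X²] = Var(X) + (E[X])²:
E[X] = 20
Var(X) = 120
E[X²] = 120 + (20)²
= 520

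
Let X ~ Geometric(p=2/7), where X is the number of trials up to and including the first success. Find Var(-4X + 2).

For X ~ Geometric(p=2/7), where X is the number of trials up to and including the first success:
Var(X) = \frac{35}{4}
Var(-4X + 2) = (-4)² × Var(X) = 16 × \frac{35}{4} = 140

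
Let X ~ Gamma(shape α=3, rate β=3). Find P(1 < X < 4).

P(1 < X < 4) = ∫_{1}^{4} f(x) dx
where f(x) = \frac{27 x^{2} e^{- 3 x}}{2}
= \frac{17 \left(-10 + e^{9}\right)}{2 e^{12}}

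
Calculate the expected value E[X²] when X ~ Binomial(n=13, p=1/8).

Using the identity E[X²] = Var(X) + (E[X])²:
E[X] = \frac{13}{8}
Var(X) = \frac{91}{64}
E[X²] = \frac{91}{64} + (\frac{13}{8})²
= \frac{65}{16}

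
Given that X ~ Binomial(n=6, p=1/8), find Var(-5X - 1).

For X ~ Binomial(n=6, p=1/8):
Var(X) = \frac{21}{32}
Var(-5X - 1) = (-5)² × Var(X) = 25 × \frac{21}{32} = \frac{525}{32}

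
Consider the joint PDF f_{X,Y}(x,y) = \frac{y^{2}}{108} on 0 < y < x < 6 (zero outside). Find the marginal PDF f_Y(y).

f_Y(y) = ∫_y^6 \frac{y^{2}}{108} dx = \frac{y^{2} \left(6 - y\right)}{108}
for 0 < y < 6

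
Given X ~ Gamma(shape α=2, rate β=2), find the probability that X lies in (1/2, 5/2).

P(1/2 < X < 5/2) = ∫_{1/2}^{5/2} f(x) dx
where f(x) = 4 x e^{- 2 x}
= \frac{2 \left(-3 + e^{4}\right)}{e^{5}}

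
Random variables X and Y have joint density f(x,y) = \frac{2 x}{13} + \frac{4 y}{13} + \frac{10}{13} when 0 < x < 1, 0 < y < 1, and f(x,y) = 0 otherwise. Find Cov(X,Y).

E[XY] = ∫∫ xy × f(x,y) dx dy = \frac{7}{26}
E[X] = \frac{20}{39}
E[Y] = \frac{41}{78}
Cov(X,Y) = E[XY] - E[X]E[Y] = - \frac{1}{3042}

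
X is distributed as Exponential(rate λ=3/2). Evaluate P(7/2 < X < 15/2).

P(7/2 < X < 15/2) = ∫_{7/2}^{15/2} f(x) dx
where f(x) = \frac{3 e^{- \frac{3 x}{2}}}{2}
= - \frac{1 - e^{6}}{e^{\frac{45}{4}}}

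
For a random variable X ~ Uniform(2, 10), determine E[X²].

Using the identity E[X²] = Var(X) + (E[X])²:
E[X] = 6
Var(X) = \frac{16}{3}
E[X²] = \frac{16}{3} + (6)²
= \frac{124}{3}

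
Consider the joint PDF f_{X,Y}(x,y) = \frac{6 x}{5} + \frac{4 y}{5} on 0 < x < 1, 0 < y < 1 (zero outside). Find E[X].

E[X] = ∫_0^1 ∫_0^1 x × f(x,y) dy dx
= ∫_0^1 ∫_0^1 x × (\frac{6 x}{5} + \frac{4 y}{5}) dy dx
= \frac{3}{5}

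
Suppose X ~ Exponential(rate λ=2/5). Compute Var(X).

For X ~ Exponential(rate λ=2/5):
Var(X) = \frac{25}{4}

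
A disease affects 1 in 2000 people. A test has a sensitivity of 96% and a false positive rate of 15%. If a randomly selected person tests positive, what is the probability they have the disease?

Let D = the rare event, + = positive/flagged.
P(D) = 1/2000
P(+|D) = 96/100 = 24/25
P(+|D') = 15/100 = 3/20
P(+) = P(+|D)P(D) + P(+|D')P(D')
     = \frac{24}{25} × \frac{1}{2000} + \frac{3}{20} × \frac{1999}{2000}
     = \frac{30081}{200000}
P(D|+) = P(+|D)P(D)/P(+) = \frac{32}{10027}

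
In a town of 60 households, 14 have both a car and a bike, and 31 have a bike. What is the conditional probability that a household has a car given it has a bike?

P(A ∩ B) = 14/60 = 7/30
P(B) = 31/60
P(A|B) = P(A ∩ B) / P(B) = (7/30) / (31/60) = 14/31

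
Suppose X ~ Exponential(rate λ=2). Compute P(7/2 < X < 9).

P(7/2 < X < 9) = ∫_{7/2}^{9} f(x) dx
where f(x) = 2 e^{- 2 x}
= - \frac{1 - e^{11}}{e^{18}}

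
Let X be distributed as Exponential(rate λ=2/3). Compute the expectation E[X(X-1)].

E[X(X-1)] = E[X² - X] = E[X²] - E[X]
E[X] = \frac{3}{2}
E[X²] = Var(X) + (E[X])² = \frac{9}{4} + (\frac{3}{2})² = \frac{9}{2}
E[X(X-1)] = \frac{9}{2} - \frac{3}{2} = 3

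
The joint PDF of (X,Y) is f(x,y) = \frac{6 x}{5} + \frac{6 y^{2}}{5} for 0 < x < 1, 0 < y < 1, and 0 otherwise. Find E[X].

E[X] = ∫_0^1 ∫_0^1 x × f(x,y) dy dx
= ∫_0^1 ∫_0^1 x × (\frac{6 x}{5} + \frac{6 y^{2}}{5}) dy dx
= \frac{3}{5}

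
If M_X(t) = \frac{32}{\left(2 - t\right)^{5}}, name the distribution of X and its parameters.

The MGF M(t) = \frac{32}{\left(2 - t\right)^{5}} is the standard form for the Gamma distribution.
Comparing with the known MGF formula identifies: Gamma(shape α=5, rate β=2)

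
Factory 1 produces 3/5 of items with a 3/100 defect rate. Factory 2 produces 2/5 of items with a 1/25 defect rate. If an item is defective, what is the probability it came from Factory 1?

Using Bayes' theorem:
P(F1) = 3/5, P(D|F1) = 3/100
P(F2) = 2/5, P(D|F2) = 1/25
P(D) = P(D|F1)P(F1) + P(D|F2)P(F2)
     = \frac{17}{500}
P(F1|D) = P(D|F1)P(F1) / P(D)
= \frac{9}{17}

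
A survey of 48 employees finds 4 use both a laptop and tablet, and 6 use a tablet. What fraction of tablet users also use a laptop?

P(A ∩ B) = 4/48 = 1/12
P(B) = 6/48 = 1/8
P(A|B) = P(A ∩ B) / P(B) = (1/12) / (1/8) = 2/3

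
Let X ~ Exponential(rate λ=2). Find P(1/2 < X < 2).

P(1/2 < X < 2) = ∫_{1/2}^{2} f(x) dx
where f(x) = 2 e^{- 2 x}
= - \frac{1 - e^{3}}{e^{4}}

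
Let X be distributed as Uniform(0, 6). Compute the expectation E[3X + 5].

For X ~ Uniform(0, 6):
E[X] = 3
E[3X + 5] = 3 × E[X] + 5 = 14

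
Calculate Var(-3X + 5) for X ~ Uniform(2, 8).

For X ~ Uniform(2, 8):
Var(X) = 3
Var(-3X + 5) = (-3)² × Var(X) = 9 × 3 = 27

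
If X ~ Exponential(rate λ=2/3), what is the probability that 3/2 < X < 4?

P(3/2 < X < 4) = ∫_{3/2}^{4} f(x) dx
where f(x) = \frac{2 e^{- \frac{2 x}{3}}}{3}
= - \frac{1}{e^{\frac{8}{3}}} + e^{-1}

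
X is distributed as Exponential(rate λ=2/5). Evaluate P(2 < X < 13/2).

P(2 < X < 13/2) = ∫_{2}^{13/2} f(x) dx
where f(x) = \frac{2 e^{- \frac{2 x}{5}}}{5}
= - \frac{1 - e^{\frac{9}{5}}}{e^{\frac{13}{5}}}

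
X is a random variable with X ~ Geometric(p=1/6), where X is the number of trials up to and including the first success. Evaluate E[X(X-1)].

E[X(X-1)] = E[X² - X] = E[X²] - E[X]
E[X] = 6
E[X²] = Var(X) + (E[X])² = 30 + (6)² = 66
E[X(X-1)] = 66 - 6 = 60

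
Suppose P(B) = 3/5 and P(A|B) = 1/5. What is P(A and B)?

By definition, P(A|B) = P(A ∩ B) / P(B)
So P(A ∩ B) = P(A|B) × P(B)
= 1/5 × 3/5
= 3/25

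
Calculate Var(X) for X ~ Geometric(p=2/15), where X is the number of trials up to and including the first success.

For X ~ Geometric(p=2/15), where X is the number of trials up to and including the first success:
Var(X) = \frac{195}{4}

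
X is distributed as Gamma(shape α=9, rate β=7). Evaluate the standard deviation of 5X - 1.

For X ~ Gamma(shape α=9, rate β=7):
Var(X) = \frac{9}{49}
SD(X) = √(Var(X)) = √(\frac{9}{49}) = \frac{3}{7}
SD(5X - 1) = |5| × SD(X) = 5 × \frac{3}{7} = \frac{15}{7}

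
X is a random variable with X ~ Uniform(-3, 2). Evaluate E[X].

For X ~ Uniform(-3, 2), the expected value is:
E[X] = - \frac{1}{2}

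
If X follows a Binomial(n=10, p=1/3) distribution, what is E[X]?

For X ~ Binomial(n=10, p=1/3), the expected value is:
E[X] = \frac{10}{3}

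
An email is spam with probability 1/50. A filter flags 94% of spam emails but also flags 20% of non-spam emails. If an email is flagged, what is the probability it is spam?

Let D = the rare event, + = positive/flagged.
P(D) = 1/50
P(+|D) = 94/100 = 47/50
P(+|D') = 20/100 = 1/5
P(+) = P(+|D)P(D) + P(+|D')P(D')
     = \frac{47}{50} × \frac{1}{50} + \frac{1}{5} × \frac{49}{50}
     = \frac{537}{2500}
P(D|+) = P(+|D)P(D)/P(+) = \frac{47}{537}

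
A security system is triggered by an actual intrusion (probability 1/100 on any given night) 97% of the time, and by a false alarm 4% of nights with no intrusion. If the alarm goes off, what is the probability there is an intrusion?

Let D = the rare event, + = positive/flagged.
P(D) = 1/100
P(+|D) = 97/100
P(+|D') = 4/100 = 1/25
P(+) = P(+|D)P(D) + P(+|D')P(D')
     = \frac{97}{100} × \frac{1}{100} + \frac{1}{25} × \frac{99}{100}
     = \frac{493}{10000}
P(D|+) = P(+|D)P(D)/P(+) = \frac{97}{493}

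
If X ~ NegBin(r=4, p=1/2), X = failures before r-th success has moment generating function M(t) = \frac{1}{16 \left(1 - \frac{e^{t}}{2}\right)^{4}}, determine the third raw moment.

To find E[X^3], compute M^(3)(0):
M^(1)(t) = \frac{e^{t}}{8 \left(1 - \frac{e^{t}}{2}\right)^{5}}
M^(2)(t) = \frac{e^{t}}{8 \left(1 - \frac{e^{t}}{2}\right)^{5}} + \frac{5 e^{2 t}}{16 \left(1 - \frac{e^{t}}{2}\right)^{6}}
M^(3)(t) = \frac{e^{t}}{8 \left(1 - \frac{e^{t}}{2}\right)^{5}} + \frac{15 e^{2 t}}{16 \left(1 - \frac{e^{t}}{2}\right)^{6}} + \frac{15 e^{3 t}}{16 \left(1 - \frac{e^{t}}{2}\right)^{7}}
M^(3)(0) = 184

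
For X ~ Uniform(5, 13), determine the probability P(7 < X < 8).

P(7 < X < 8) = ∫_{7}^{8} f(x) dx
where f(x) = \frac{1}{8}
= \frac{1}{8}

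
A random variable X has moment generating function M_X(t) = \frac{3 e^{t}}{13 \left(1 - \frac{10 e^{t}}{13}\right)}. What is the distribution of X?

The MGF M(t) = \frac{3 e^{t}}{13 \left(1 - \frac{10 e^{t}}{13}\right)} is the standard form for the Geometric distribution.
Comparing with the known MGF formula identifies: Geometric(p=3/13), X = trial number of first success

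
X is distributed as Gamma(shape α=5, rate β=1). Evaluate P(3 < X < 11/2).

P(3 < X < 11/2) = ∫_{3}^{11/2} f(x) dx
where f(x) = \frac{x^{4} e^{- x}}{24}
= - \frac{33593}{384 e^{\frac{11}{2}}} + \frac{131}{8 e^{3}}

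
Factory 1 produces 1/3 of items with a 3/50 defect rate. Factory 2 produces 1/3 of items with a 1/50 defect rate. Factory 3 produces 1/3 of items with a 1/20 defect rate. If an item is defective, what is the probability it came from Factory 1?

Using Bayes' theorem:
P(F1) = 1/3, P(D|F1) = 3/50
P(F2) = 1/3, P(D|F2) = 1/50
P(F3) = 1/3, P(D|F3) = 1/20
P(D) = P(D|F1)P(F1) + P(D|F2)P(F2) + P(D|F3)P(F3)
     = \frac{13}{300}
P(F1|D) = P(D|F1)P(F1) / P(D)
= \frac{6}{13}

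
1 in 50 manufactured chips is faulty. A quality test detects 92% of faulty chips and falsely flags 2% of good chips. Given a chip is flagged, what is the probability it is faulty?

Let D = the rare event, + = positive/flagged.
P(D) = 1/50
P(+|D) = 92/100 = 23/25
P(+|D') = 2/100 = 1/50
P(+) = P(+|D)P(D) + P(+|D')P(D')
     = \frac{23}{25} × \frac{1}{50} + \frac{1}{50} × \frac{49}{50}
     = \frac{19}{500}
P(D|+) = P(+|D)P(D)/P(+) = \frac{46}{95}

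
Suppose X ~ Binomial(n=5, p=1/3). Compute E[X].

For X ~ Binomial(n=5, p=1/3), the expected value is:
E[X] = \frac{5}{3}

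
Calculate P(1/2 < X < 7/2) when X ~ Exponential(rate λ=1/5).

P(1/2 < X < 7/2) = ∫_{1/2}^{7/2} f(x) dx
where f(x) = \frac{e^{- \frac{x}{5}}}{5}
= - \frac{1 - e^{\frac{3}{5}}}{e^{\frac{7}{10}}}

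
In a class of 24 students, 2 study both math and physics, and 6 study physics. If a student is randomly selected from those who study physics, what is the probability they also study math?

P(A ∩ B) = 2/24 = 1/12
P(B) = 6/24 = 1/4
P(A|B) = P(A ∩ B) / P(B) = (1/12) / (1/4) = 1/3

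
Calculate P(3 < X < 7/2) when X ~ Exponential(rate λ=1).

P(3 < X < 7/2) = ∫_{3}^{7/2} f(x) dx
where f(x) = e^{- x}
= - \frac{1}{e^{\frac{7}{2}}} + e^{-3}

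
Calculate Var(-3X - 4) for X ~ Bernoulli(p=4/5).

For X ~ Bernoulli(p=4/5):
Var(X) = \frac{4}{25}
Var(-3X - 4) = (-3)² × Var(X) = 9 × \frac{4}{25} = \frac{36}{25}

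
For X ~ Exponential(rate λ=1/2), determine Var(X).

For X ~ Exponential(rate λ=1/2):
Var(X) = 4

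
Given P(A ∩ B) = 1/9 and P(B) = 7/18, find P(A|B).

P(A|B) = P(A ∩ B) / P(B)
= (1/9) / (7/18)
= 2/7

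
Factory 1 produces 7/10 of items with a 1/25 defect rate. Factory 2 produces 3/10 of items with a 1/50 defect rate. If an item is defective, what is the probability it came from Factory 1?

Using Bayes' theorem:
P(F1) = 7/10, P(D|F1) = 1/25
P(F2) = 3/10, P(D|F2) = 1/50
P(D) = P(D|F1)P(F1) + P(D|F2)P(F2)
     = \frac{17}{500}
P(F1|D) = P(D|F1)P(F1) / P(D)
= \frac{14}{17}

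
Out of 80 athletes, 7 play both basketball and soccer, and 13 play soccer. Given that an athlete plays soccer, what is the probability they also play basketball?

P(A ∩ B) = 7/80
P(B) = 13/80
P(A|B) = P(A ∩ B) / P(B) = (7/80) / (13/80) = 7/13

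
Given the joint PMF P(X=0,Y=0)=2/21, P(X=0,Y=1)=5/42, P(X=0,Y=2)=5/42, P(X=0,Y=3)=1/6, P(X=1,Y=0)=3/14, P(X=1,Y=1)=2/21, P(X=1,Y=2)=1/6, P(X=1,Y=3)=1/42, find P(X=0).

P(X=0) = P(X=0,Y=0) + P(X=0,Y=1) + P(X=0,Y=2) + P(X=0,Y=3)
= 2/21 + 5/42 + 5/42 + 1/6
= 1/2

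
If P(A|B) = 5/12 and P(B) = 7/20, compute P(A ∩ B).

By definition, P(A|B) = P(A ∩ B) / P(B)
So P(A ∩ B) = P(A|B) × P(B)
= 5/12 × 7/20
= 7/48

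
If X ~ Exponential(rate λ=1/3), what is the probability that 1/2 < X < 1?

P(1/2 < X < 1) = ∫_{1/2}^{1} f(x) dx
where f(x) = \frac{e^{- \frac{x}{3}}}{3}
= - \frac{1}{e^{\frac{1}{3}}} + e^{- \frac{1}{6}}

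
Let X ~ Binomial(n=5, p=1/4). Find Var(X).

For X ~ Binomial(n=5, p=1/4):
Var(X) = \frac{15}{16}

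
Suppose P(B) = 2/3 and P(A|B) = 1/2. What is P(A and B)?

By definition, P(A|B) = P(A ∩ B) / P(B)
So P(A ∩ B) = P(A|B) × P(B)
= 1/2 × 2/3
= 1/3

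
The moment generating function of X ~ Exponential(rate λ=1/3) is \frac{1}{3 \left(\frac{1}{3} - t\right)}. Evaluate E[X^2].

To find E[X^2], compute M^(2)(0):
M^(1)(t) = \frac{1}{3 \left(\frac{1}{3} - t\right)^{2}}
M^(2)(t) = \frac{2}{3 \left(\frac{1}{3} - t\right)^{3}}
M^(2)(0) = 18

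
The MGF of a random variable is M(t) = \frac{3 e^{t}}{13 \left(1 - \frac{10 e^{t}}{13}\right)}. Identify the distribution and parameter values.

The MGF M(t) = \frac{3 e^{t}}{13 \left(1 - \frac{10 e^{t}}{13}\right)} is the standard form for the Geometric distribution.
Comparing with the known MGF formula identifies: Geometric(p=3/13), X = trial number of first success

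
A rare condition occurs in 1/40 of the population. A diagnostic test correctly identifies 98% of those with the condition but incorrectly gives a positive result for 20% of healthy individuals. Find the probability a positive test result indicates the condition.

Let D = the rare event, + = positive/flagged.
P(D) = 1/40
P(+|D) = 98/100 = 49/50
P(+|D') = 20/100 = 1/5
P(+) = P(+|D)P(D) + P(+|D')P(D')
     = \frac{49}{50} × \frac{1}{40} + \frac{1}{5} × \frac{39}{40}
     = \frac{439}{2000}
P(D|+) = P(+|D)P(D)/P(+) = \frac{49}{439}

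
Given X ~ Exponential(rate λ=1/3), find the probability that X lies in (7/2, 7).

P(7/2 < X < 7) = ∫_{7/2}^{7} f(x) dx
where f(x) = \frac{e^{- \frac{x}{3}}}{3}
= - \frac{1}{e^{\frac{7}{3}}} + e^{- \frac{7}{6}}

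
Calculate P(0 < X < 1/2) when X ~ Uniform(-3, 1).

P(0 < X < 1/2) = ∫_{0}^{1/2} f(x) dx
where f(x) = \frac{1}{4}
= \frac{1}{8}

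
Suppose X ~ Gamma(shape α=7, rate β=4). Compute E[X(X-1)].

E[X(X-1)] = E[X² - X] = E[X²] - E[X]
E[X] = \frac{7}{4}
E[X²] = Var(X) + (E[X])² = \frac{7}{16} + (\frac{7}{4})² = \frac{7}{2}
E[X(X-1)] = \frac{7}{2} - \frac{7}{4} = \frac{7}{4}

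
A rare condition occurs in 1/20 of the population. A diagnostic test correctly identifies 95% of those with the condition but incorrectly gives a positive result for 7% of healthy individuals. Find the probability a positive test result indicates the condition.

Let D = the rare event, + = positive/flagged.
P(D) = 1/20
P(+|D) = 95/100 = 19/20
P(+|D') = 7/100
P(+) = P(+|D)P(D) + P(+|D')P(D')
     = \frac{19}{20} × \frac{1}{20} + \frac{7}{100} × \frac{19}{20}
     = \frac{57}{500}
P(D|+) = P(+|D)P(D)/P(+) = \frac{5}{12}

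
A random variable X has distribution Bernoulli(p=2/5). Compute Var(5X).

For X ~ Bernoulli(p=2/5):
Var(X) = \frac{6}{25}
Var(5X) = (5)² × Var(X) = 25 × \frac{6}{25} = 6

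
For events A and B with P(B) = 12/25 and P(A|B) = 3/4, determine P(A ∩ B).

By definition, P(A|B) = P(A ∩ B) / P(B)
So P(A ∩ B) = P(A|B) × P(B)
= 3/4 × 12/25
= 9/25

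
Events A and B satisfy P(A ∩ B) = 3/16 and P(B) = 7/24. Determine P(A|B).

P(A|B) = P(A ∩ B) / P(B)
= (3/16) / (7/24)
= 9/14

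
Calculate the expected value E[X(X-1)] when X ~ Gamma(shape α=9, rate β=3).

E[X(X-1)] = E[X² - X] = E[X²] - E[X]
E[X] = 3
E[X²] = Var(X) + (E[X])² = 1 + (3)² = 10
E[X(X-1)] = 10 - 3 = 7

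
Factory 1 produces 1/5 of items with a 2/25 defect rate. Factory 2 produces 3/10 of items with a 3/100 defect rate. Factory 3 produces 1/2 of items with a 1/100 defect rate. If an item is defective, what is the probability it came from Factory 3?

Using Bayes' theorem:
P(F1) = 1/5, P(D|F1) = 2/25
P(F2) = 3/10, P(D|F2) = 3/100
P(F3) = 1/2, P(D|F3) = 1/100
P(D) = P(D|F1)P(F1) + P(D|F2)P(F2) + P(D|F3)P(F3)
     = \frac{3}{100}
P(F3|D) = P(D|F3)P(F3) / P(D)
= \frac{1}{6}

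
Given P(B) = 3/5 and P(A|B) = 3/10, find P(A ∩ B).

By definition, P(A|B) = P(A ∩ B) / P(B)
So P(A ∩ B) = P(A|B) × P(B)
= 3/10 × 3/5
= 9/50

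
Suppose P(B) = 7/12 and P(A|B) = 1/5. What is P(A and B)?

By definition, P(A|B) = P(A ∩ B) / P(B)
So P(A ∩ B) = P(A|B) × P(B)
= 1/5 × 7/12
= 7/60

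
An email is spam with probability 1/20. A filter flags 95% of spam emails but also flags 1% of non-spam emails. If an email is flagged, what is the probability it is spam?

Let D = the rare event, + = positive/flagged.
P(D) = 1/20
P(+|D) = 95/100 = 19/20
P(+|D') = 1/100
P(+) = P(+|D)P(D) + P(+|D')P(D')
     = \frac{19}{20} × \frac{1}{20} + \frac{1}{100} × \frac{19}{20}
     = \frac{57}{1000}
P(D|+) = P(+|D)P(D)/P(+) = \frac{5}{6}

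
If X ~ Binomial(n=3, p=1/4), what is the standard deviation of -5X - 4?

For X ~ Binomial(n=3, p=1/4):
Var(X) = \frac{9}{16}
SD(X) = √(Var(X)) = √(\frac{9}{16}) = \frac{3}{4}
SD(-5X - 4) = |-5| × SD(X) = 5 × \frac{3}{4} = \frac{15}{4}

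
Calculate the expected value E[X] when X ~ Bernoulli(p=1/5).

For X ~ Bernoulli(p=1/5), the expected value is:
E[X] = \frac{1}{5}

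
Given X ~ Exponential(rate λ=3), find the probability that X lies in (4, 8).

P(4 < X < 8) = ∫_{4}^{8} f(x) dx
where f(x) = 3 e^{- 3 x}
= - \frac{1 - e^{12}}{e^{24}}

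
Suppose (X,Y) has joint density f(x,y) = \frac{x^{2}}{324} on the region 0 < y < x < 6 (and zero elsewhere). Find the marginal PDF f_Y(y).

f_Y(y) = ∫_y^6 \frac{x^{2}}{324} dx = \frac{2}{9} - \frac{y^{3}}{972}
for 0 < y < 6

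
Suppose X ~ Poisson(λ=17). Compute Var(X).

For X ~ Poisson(λ=17):
Var(X) = 17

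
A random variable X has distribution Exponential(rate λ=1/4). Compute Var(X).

For X ~ Exponential(rate λ=1/4):
Var(X) = 16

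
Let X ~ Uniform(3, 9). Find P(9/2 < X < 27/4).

P(9/2 < X < 27/4) = ∫_{9/2}^{27/4} f(x) dx
where f(x) = \frac{1}{6}
= \frac{3}{8}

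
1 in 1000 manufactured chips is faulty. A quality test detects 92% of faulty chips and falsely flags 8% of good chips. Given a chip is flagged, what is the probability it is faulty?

Let D = the rare event, + = positive/flagged.
P(D) = 1/1000
P(+|D) = 92/100 = 23/25
P(+|D') = 8/100 = 2/25
P(+) = P(+|D)P(D) + P(+|D')P(D')
     = \frac{23}{25} × \frac{1}{1000} + \frac{2}{25} × \frac{999}{1000}
     = \frac{2021}{25000}
P(D|+) = P(+|D)P(D)/P(+) = \frac{23}{2021}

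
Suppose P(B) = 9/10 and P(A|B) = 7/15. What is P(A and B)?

By definition, P(A|B) = P(A ∩ B) / P(B)
So P(A ∩ B) = P(A|B) × P(B)
= 7/15 × 9/10
= 21/50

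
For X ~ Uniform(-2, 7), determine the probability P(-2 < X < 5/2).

P(-2 < X < 5/2) = ∫_{-2}^{5/2} f(x) dx
where f(x) = \frac{1}{9}
= \frac{1}{2}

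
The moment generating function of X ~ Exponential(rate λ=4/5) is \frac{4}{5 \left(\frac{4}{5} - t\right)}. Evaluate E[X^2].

To find E[X^2], compute M^(2)(0):
M^(1)(t) = \frac{4}{5 \left(\frac{4}{5} - t\right)^{2}}
M^(2)(t) = \frac{8}{5 \left(\frac{4}{5} - t\right)^{3}}
M^(2)(0) = \frac{25}{8}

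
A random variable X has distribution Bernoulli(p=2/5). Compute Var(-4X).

For X ~ Bernoulli(p=2/5):
Var(X) = \frac{6}{25}
Var(-4X) = (-4)² × Var(X) = 16 × \frac{6}{25} = \frac{96}{25}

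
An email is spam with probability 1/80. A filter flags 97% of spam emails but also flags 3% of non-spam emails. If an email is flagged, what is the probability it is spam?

Let D = the rare event, + = positive/flagged.
P(D) = 1/80
P(+|D) = 97/100
P(+|D') = 3/100
P(+) = P(+|D)P(D) + P(+|D')P(D')
     = \frac{97}{100} × \frac{1}{80} + \frac{3}{100} × \frac{79}{80}
     = \frac{167}{4000}
P(D|+) = P(+|D)P(D)/P(+) = \frac{97}{334}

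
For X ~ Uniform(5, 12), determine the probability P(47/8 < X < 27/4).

P(47/8 < X < 27/4) = ∫_{47/8}^{27/4} f(x) dx
where f(x) = \frac{1}{7}
= \frac{1}{8}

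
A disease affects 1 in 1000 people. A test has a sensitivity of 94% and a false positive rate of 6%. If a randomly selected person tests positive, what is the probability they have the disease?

Let D = the rare event, + = positive/flagged.
P(D) = 1/1000
P(+|D) = 94/100 = 47/50
P(+|D') = 6/100 = 3/50
P(+) = P(+|D)P(D) + P(+|D')P(D')
     = \frac{47}{50} × \frac{1}{1000} + \frac{3}{50} × \frac{999}{1000}
     = \frac{761}{12500}
P(D|+) = P(+|D)P(D)/P(+) = \frac{47}{3044}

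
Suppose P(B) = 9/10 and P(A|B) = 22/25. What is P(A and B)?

By definition, P(A|B) = P(A ∩ B) / P(B)
So P(A ∩ B) = P(A|B) × P(B)
= 22/25 × 9/10
= 99/125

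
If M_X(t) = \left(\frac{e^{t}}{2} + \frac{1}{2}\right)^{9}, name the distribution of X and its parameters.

The MGF M(t) = \left(\frac{e^{t}}{2} + \frac{1}{2}\right)^{9} is the standard form for the Binomial distribution.
Comparing with the known MGF formula identifies: Binomial(n=9, p=1/2)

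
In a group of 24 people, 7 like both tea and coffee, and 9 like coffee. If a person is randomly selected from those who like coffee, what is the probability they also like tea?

P(A ∩ B) = 7/24
P(B) = 9/24 = 3/8
P(A|B) = P(A ∩ B) / P(B) = (7/24) / (3/8) = 7/9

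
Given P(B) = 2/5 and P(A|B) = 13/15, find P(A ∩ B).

By definition, P(A|B) = P(A ∩ B) / P(B)
So P(A ∩ B) = P(A|B) × P(B)
= 13/15 × 2/5
= 26/75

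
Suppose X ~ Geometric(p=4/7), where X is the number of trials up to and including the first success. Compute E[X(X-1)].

E[X(X-1)] = E[X² - X] = E[X²] - E[X]
E[X] = \frac{7}{4}
E[X²] = Var(X) + (E[X])² = \frac{21}{16} + (\frac{7}{4})² = \frac{35}{8}
E[X(X-1)] = \frac{35}{8} - \frac{7}{4} = \frac{21}{8}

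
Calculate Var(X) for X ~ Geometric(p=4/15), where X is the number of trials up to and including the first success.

For X ~ Geometric(p=4/15), where X is the number of trials up to and including the first success:
Var(X) = \frac{165}{16}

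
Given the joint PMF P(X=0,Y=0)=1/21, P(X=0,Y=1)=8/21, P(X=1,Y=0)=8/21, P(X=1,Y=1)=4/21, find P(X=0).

P(X=0) = P(X=0,Y=0) + P(X=0,Y=1)
= 1/21 + 8/21
= 3/7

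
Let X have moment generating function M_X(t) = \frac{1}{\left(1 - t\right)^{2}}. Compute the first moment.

To find E[X], compute M^(1)(0):
M^(1)(t) = \frac{2}{\left(1 - t\right)^{3}}
M^(1)(0) = 2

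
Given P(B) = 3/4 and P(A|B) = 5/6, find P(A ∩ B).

By definition, P(A|B) = P(A ∩ B) / P(B)
So P(A ∩ B) = P(A|B) × P(B)
= 5/6 × 3/4
= 5/8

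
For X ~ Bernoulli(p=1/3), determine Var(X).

For X ~ Bernoulli(p=1/3):
Var(X) = \frac{2}{9}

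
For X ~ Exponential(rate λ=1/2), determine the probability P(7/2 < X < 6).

P(7/2 < X < 6) = ∫_{7/2}^{6} f(x) dx
where f(x) = \frac{e^{- \frac{x}{2}}}{2}
= - \frac{1}{e^{3}} + e^{- \frac{7}{4}}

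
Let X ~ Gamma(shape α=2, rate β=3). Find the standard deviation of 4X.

For X ~ Gamma(shape α=2, rate β=3):
Var(X) = \frac{2}{9}
SD(X) = √(Var(X)) = √(\frac{2}{9}) = \frac{\sqrt{2}}{3}
SD(4X) = |4| × SD(X) = 4 × \frac{\sqrt{2}}{3} = \frac{4 \sqrt{2}}{3}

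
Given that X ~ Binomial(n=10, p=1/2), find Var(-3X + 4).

For X ~ Binomial(n=10, p=1/2):
Var(X) = \frac{5}{2}
Var(-3X + 4) = (-3)² × Var(X) = 9 × \frac{5}{2} = \frac{45}{2}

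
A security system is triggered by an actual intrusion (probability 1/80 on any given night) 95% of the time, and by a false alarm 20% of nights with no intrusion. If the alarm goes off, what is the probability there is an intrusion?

Let D = the rare event, + = positive/flagged.
P(D) = 1/80
P(+|D) = 95/100 = 19/20
P(+|D') = 20/100 = 1/5
P(+) = P(+|D)P(D) + P(+|D')P(D')
     = \frac{19}{20} × \frac{1}{80} + \frac{1}{5} × \frac{79}{80}
     = \frac{67}{320}
P(D|+) = P(+|D)P(D)/P(+) = \frac{19}{335}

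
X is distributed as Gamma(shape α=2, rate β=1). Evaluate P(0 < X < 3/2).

P(0 < X < 3/2) = ∫_{0}^{3/2} f(x) dx
where f(x) = x e^{- x}
= 1 - \frac{5}{2 e^{\frac{3}{2}}}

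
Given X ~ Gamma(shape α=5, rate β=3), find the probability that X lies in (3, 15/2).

P(3 < X < 15/2) = ∫_{3}^{15/2} f(x) dx
where f(x) = \frac{81 x^{4} e^{- 3 x}}{8}
= - \frac{1645283}{128 e^{\frac{45}{2}}} + \frac{3563}{8 e^{9}}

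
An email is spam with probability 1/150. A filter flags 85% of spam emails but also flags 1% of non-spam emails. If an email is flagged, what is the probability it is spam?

Let D = the rare event, + = positive/flagged.
P(D) = 1/150
P(+|D) = 85/100 = 17/20
P(+|D') = 1/100
P(+) = P(+|D)P(D) + P(+|D')P(D')
     = \frac{17}{20} × \frac{1}{150} + \frac{1}{100} × \frac{149}{150}
     = \frac{39}{2500}
P(D|+) = P(+|D)P(D)/P(+) = \frac{85}{234}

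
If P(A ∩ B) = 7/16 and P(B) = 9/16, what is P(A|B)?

P(A|B) = P(A ∩ B) / P(B)
= (7/16) / (9/16)
= 7/9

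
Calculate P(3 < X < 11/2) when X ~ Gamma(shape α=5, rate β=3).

P(3 < X < 11/2) = ∫_{3}^{11/2} f(x) dx
where f(x) = \frac{81 x^{4} e^{- 3 x}}{8}
= - \frac{510803}{128 e^{\frac{33}{2}}} + \frac{3563}{8 e^{9}}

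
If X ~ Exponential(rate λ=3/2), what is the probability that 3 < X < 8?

P(3 < X < 8) = ∫_{3}^{8} f(x) dx
where f(x) = \frac{3 e^{- \frac{3 x}{2}}}{2}
= - \frac{1}{e^{12}} + e^{- \frac{9}{2}}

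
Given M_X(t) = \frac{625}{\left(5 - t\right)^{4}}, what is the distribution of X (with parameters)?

The MGF M(t) = \frac{625}{\left(5 - t\right)^{4}} is the standard form for the Gamma distribution.
Comparing with the known MGF formula identifies: Gamma(shape α=4, rate β=5)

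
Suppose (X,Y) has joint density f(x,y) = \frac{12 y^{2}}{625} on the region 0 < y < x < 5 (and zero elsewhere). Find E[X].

f_X(x) = ∫_0^x \frac{12 y^{2}}{625} dy = \frac{4 x^{3}}{625}
E[X] = ∫_0^5 x × (\frac{4 x^{3}}{625}) dx = 4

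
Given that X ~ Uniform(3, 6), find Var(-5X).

For X ~ Uniform(3, 6):
Var(X) = \frac{3}{4}
Var(-5X) = (-5)² × Var(X) = 25 × \frac{3}{4} = \frac{75}{4}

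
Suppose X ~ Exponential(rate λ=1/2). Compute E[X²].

Using the identity E[X²] = Var(X) + (E[X])²:
E[X] = 2
Var(X) = 4
E[X²] = 4 + (2)²
= 8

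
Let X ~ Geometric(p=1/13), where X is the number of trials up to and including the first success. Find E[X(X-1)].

E[X(X-1)] = E[X² - X] = E[X²] - E[X]
E[X] = 13
E[X²] = Var(X) + (E[X])² = 156 + (13)² = 325
E[X(X-1)] = 325 - 13 = 312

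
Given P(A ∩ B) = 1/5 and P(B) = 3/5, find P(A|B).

P(A|B) = P(A ∩ B) / P(B)
= (1/5) / (3/5)
= 1/3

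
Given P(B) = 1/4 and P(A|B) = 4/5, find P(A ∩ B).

By definition, P(A|B) = P(A ∩ B) / P(B)
So P(A ∩ B) = P(A|B) × P(B)
= 4/5 × 1/4
= 1/5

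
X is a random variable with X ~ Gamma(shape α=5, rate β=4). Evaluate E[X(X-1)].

E[X(X-1)] = E[X² - X] = E[X²] - E[X]
E[X] = \frac{5}{4}
E[X²] = Var(X) + (E[X])² = \frac{5}{16} + (\frac{5}{4})² = \frac{15}{8}
E[X(X-1)] = \frac{15}{8} - \frac{5}{4} = \frac{5}{8}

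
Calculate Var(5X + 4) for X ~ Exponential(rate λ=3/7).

For X ~ Exponential(rate λ=3/7):
Var(X) = \frac{49}{9}
Var(5X + 4) = (5)² × Var(X) = 25 × \frac{49}{9} = \frac{1225}{9}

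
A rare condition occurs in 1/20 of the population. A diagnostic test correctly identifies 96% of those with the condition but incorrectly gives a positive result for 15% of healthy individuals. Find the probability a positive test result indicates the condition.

Let D = the rare event, + = positive/flagged.
P(D) = 1/20
P(+|D) = 96/100 = 24/25
P(+|D') = 15/100 = 3/20
P(+) = P(+|D)P(D) + P(+|D')P(D')
     = \frac{24}{25} × \frac{1}{20} + \frac{3}{20} × \frac{19}{20}
     = \frac{381}{2000}
P(D|+) = P(+|D)P(D)/P(+) = \frac{32}{127}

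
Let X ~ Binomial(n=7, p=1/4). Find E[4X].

For X ~ Binomial(n=7, p=1/4):
E[X] = \frac{7}{4}
E[4X] = 4 × E[X] + 0 = 7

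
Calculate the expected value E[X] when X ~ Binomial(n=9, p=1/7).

For X ~ Binomial(n=9, p=1/7), the expected value is:
E[X] = \frac{9}{7}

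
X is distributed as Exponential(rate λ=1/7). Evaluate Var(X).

For X ~ Exponential(rate λ=1/7):
Var(X) = 49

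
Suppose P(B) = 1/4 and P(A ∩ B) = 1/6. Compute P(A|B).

P(A|B) = P(A ∩ B) / P(B)
= (1/6) / (1/4)
= 2/3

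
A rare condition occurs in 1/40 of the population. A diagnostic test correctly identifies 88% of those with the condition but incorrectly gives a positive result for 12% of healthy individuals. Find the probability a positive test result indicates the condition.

Let D = the rare event, + = positive/flagged.
P(D) = 1/40
P(+|D) = 88/100 = 22/25
P(+|D') = 12/100 = 3/25
P(+) = P(+|D)P(D) + P(+|D')P(D')
     = \frac{22}{25} × \frac{1}{40} + \frac{3}{25} × \frac{39}{40}
     = \frac{139}{1000}
P(D|+) = P(+|D)P(D)/P(+) = \frac{22}{139}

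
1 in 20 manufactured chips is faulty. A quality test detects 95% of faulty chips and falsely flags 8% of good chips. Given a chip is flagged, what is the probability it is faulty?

Let D = the rare event, + = positive/flagged.
P(D) = 1/20
P(+|D) = 95/100 = 19/20
P(+|D') = 8/100 = 2/25
P(+) = P(+|D)P(D) + P(+|D')P(D')
     = \frac{19}{20} × \frac{1}{20} + \frac{2}{25} × \frac{19}{20}
     = \frac{247}{2000}
P(D|+) = P(+|D)P(D)/P(+) = \frac{5}{13}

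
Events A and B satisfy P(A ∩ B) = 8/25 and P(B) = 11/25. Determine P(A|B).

P(A|B) = P(A ∩ B) / P(B)
= (8/25) / (11/25)
= 8/11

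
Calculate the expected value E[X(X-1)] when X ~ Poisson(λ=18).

E[X(X-1)] = E[X² - X] = E[X²] - E[X]
E[X] = 18
E[X²] = Var(X) + (E[X])² = 18 + (18)² = 342
E[X(X-1)] = 342 - 18 = 324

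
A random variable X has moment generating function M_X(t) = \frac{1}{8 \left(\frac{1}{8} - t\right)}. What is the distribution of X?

The MGF M(t) = \frac{1}{8 \left(\frac{1}{8} - t\right)} is the standard form for the Exponential distribution.
Comparing with the known MGF formula identifies: Exponential(rate λ=1/8)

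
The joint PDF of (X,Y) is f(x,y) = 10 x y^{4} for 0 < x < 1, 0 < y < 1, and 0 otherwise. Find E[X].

E[X] = ∫_0^1 ∫_0^1 x × f(x,y) dy dx
= ∫_0^1 ∫_0^1 x × (10 x y^{4}) dy dx
= \frac{2}{3}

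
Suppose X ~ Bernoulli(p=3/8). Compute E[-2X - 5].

For X ~ Bernoulli(p=3/8):
E[X] = \frac{3}{8}
E[-2X - 5] = -2 × E[X] - 5 = - \frac{23}{4}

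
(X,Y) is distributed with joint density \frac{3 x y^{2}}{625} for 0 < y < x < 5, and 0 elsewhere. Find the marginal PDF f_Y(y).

f_Y(y) = ∫_y^5 \frac{3 x y^{2}}{625} dx = \frac{3 y^{2} \left(25 - y^{2}\right)}{1250}
for 0 < y < 5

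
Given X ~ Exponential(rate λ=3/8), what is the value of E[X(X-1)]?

E[X(X-1)] = E[X² - X] = E[X²] - E[X]
E[X] = \frac{8}{3}
E[X²] = Var(X) + (E[X])² = \frac{64}{9} + (\frac{8}{3})² = \frac{128}{9}
E[X(X-1)] = \frac{128}{9} - \frac{8}{3} = \frac{104}{9}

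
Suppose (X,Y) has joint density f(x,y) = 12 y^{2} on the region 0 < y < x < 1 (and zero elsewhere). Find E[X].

f_X(x) = ∫_0^x 12 y^{2} dy = 4 x^{3}
E[X] = ∫_0^1 x × (4 x^{3}) dx = \frac{4}{5}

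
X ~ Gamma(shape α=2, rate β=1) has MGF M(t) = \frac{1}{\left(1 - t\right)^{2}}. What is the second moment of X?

To find E[X^2], compute M^(2)(0):
M^(1)(t) = \frac{2}{\left(1 - t\right)^{3}}
M^(2)(t) = \frac{6}{\left(1 - t\right)^{4}}
M^(2)(0) = 6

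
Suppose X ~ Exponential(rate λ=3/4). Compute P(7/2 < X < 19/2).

P(7/2 < X < 19/2) = ∫_{7/2}^{19/2} f(x) dx
where f(x) = \frac{3 e^{- \frac{3 x}{4}}}{4}
= - \frac{1 - e^{\frac{9}{2}}}{e^{\frac{57}{8}}}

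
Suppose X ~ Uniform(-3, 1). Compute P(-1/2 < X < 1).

P(-1/2 < X < 1) = ∫_{-1/2}^{1} f(x) dx
where f(x) = \frac{1}{4}
= \frac{3}{8}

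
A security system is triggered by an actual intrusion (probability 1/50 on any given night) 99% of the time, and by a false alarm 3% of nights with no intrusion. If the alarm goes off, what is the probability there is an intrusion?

Let D = the rare event, + = positive/flagged.
P(D) = 1/50
P(+|D) = 99/100
P(+|D') = 3/100
P(+) = P(+|D)P(D) + P(+|D')P(D')
     = \frac{99}{100} × \frac{1}{50} + \frac{3}{100} × \frac{49}{50}
     = \frac{123}{2500}
P(D|+) = P(+|D)P(D)/P(+) = \frac{33}{82}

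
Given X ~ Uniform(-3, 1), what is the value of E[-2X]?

For X ~ Uniform(-3, 1):
E[X] = -1
E[-2X] = -2 × E[X] + 0 = 2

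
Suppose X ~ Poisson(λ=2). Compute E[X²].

Using the identity E[X²] = Var(X) + (E[X])²:
E[X] = 2
Var(X) = 2
E[X²] = 2 + (2)²
= 6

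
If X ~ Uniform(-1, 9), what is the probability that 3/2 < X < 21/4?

P(3/2 < X < 21/4) = ∫_{3/2}^{21/4} f(x) dx
where f(x) = \frac{1}{10}
= \frac{3}{8}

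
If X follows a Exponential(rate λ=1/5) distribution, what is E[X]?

For X ~ Exponential(rate λ=1/5), the expected value is:
E[X] = 5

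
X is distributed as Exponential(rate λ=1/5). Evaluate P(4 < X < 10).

P(4 < X < 10) = ∫_{4}^{10} f(x) dx
where f(x) = \frac{e^{- \frac{x}{5}}}{5}
= - \frac{1}{e^{2}} + e^{- \frac{4}{5}}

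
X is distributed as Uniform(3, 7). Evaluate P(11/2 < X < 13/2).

P(11/2 < X < 13/2) = ∫_{11/2}^{13/2} f(x) dx
where f(x) = \frac{1}{4}
= \frac{1}{4}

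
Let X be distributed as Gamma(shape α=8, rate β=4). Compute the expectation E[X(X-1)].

E[X(X-1)] = E[X² - X] = E[X²] - E[X]
E[X] = 2
E[X²] = Var(X) + (E[X])² = \frac{1}{2} + (2)² = \frac{9}{2}
E[X(X-1)] = \frac{9}{2} - 2 = \frac{5}{2}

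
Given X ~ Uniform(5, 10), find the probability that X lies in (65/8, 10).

P(65/8 < X < 10) = ∫_{65/8}^{10} f(x) dx
where f(x) = \frac{1}{5}
= \frac{3}{8}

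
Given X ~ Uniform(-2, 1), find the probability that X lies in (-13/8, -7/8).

P(-13/8 < X < -7/8) = ∫_{-13/8}^{-7/8} f(x) dx
where f(x) = \frac{1}{3}
= \frac{1}{4}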